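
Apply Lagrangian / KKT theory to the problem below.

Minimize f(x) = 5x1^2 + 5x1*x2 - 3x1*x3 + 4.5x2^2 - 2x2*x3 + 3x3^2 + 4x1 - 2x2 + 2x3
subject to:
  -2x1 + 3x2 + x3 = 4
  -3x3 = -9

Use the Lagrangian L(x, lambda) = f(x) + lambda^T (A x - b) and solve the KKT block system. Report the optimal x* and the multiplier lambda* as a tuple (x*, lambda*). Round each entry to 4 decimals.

Form the Lagrangian:
  L(x, lambda) = (1/2) x^T Q x + c^T x + lambda^T (A x - b)
Stationarity (grad_x L = 0): Q x + c + A^T lambda = 0.
Primal feasibility: A x = b.

This gives the KKT block system:
  [ Q   A^T ] [ x     ]   [-c ]
  [ A    0  ] [ lambda ] = [ b ]

Solving the linear system:
  x*      = (0.3226, 0.5484, 3)
  lambda* = (0.4839, 6.1398)
  f(x*)   = 29.7581

x* = (0.3226, 0.5484, 3), lambda* = (0.4839, 6.1398)


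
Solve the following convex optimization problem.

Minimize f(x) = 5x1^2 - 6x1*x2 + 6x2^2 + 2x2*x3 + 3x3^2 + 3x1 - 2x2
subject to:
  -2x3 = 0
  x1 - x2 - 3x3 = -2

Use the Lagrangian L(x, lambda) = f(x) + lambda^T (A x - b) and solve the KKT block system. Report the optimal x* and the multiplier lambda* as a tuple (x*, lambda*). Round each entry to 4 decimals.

Form the Lagrangian:
  L(x, lambda) = (1/2) x^T Q x + c^T x + lambda^T (A x - b)
Stationarity (grad_x L = 0): Q x + c + A^T lambda = 0.
Primal feasibility: A x = b.

This gives the KKT block system:
  [ Q   A^T ] [ x     ]   [-c ]
  [ A    0  ] [ lambda ] = [ b ]

Solving the linear system:
  x*      = (-1.3, 0.7, 0)
  lambda* = (-20.6, 14.2)
  f(x*)   = 11.55

x* = (-1.3, 0.7, 0), lambda* = (-20.6, 14.2)


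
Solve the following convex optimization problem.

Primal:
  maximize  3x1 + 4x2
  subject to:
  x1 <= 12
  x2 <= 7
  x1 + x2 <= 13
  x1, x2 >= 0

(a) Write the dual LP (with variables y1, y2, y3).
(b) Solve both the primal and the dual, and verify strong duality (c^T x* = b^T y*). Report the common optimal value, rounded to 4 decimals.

The standard primal-dual pair for 'max c^T x s.t. A x <= b, x >= 0' is:
  Dual:  min b^T y  s.t.  A^T y >= c,  y >= 0.

So the dual LP is:
  minimize  12y1 + 7y2 + 13y3
  subject to:
    y1 + y3 >= 3
    y2 + y3 >= 4
    y1, y2, y3 >= 0

Solving the primal: x* = (6, 7).
  primal value c^T x* = 46.
Solving the dual: y* = (0, 1, 3).
  dual value b^T y* = 46.
Strong duality: c^T x* = b^T y*. Confirmed.

46


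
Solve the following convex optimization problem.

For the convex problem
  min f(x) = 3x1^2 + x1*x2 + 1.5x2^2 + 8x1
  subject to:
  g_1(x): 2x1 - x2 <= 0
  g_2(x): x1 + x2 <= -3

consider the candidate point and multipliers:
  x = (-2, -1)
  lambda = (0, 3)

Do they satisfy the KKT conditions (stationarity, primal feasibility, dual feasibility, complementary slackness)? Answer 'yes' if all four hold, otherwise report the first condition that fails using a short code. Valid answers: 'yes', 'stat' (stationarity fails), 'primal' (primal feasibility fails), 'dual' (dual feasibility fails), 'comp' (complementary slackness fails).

Gradient of f: grad f(x) = Q x + c = (-5, -5)
Constraint values g_i(x) = a_i^T x - b_i:
  g_1((-2, -1)) = -3
  g_2((-2, -1)) = 0
Stationarity residual: grad f(x) + sum_i lambda_i a_i = (-2, -2)
  -> stationarity FAILS
Primal feasibility (all g_i <= 0): OK
Dual feasibility (all lambda_i >= 0): OK
Complementary slackness (lambda_i * g_i(x) = 0 for all i): OK

Verdict: the first failing condition is stationarity -> stat.

stat


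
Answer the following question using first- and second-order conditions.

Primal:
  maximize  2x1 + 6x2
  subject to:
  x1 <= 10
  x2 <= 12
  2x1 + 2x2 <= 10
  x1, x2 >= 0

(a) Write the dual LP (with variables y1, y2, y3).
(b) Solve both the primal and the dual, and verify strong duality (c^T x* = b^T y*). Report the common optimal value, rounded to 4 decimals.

The standard primal-dual pair for 'max c^T x s.t. A x <= b, x >= 0' is:
  Dual:  min b^T y  s.t.  A^T y >= c,  y >= 0.

So the dual LP is:
  minimize  10y1 + 12y2 + 10y3
  subject to:
    y1 + 2y3 >= 2
    y2 + 2y3 >= 6
    y1, y2, y3 >= 0

Solving the primal: x* = (0, 5).
  primal value c^T x* = 30.
Solving the dual: y* = (0, 0, 3).
  dual value b^T y* = 30.
Strong duality: c^T x* = b^T y*. Confirmed.

30


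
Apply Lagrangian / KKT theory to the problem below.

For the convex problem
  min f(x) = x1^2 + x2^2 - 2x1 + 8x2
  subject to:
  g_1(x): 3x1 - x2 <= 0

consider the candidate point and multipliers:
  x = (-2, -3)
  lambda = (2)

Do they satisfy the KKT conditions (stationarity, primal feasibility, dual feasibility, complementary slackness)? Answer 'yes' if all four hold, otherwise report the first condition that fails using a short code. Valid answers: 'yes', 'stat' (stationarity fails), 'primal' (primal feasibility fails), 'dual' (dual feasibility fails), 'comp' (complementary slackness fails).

Gradient of f: grad f(x) = Q x + c = (-6, 2)
Constraint values g_i(x) = a_i^T x - b_i:
  g_1((-2, -3)) = -3
Stationarity residual: grad f(x) + sum_i lambda_i a_i = (0, 0)
  -> stationarity OK
Primal feasibility (all g_i <= 0): OK
Dual feasibility (all lambda_i >= 0): OK
Complementary slackness (lambda_i * g_i(x) = 0 for all i): FAILS

Verdict: the first failing condition is complementary_slackness -> comp.

comp


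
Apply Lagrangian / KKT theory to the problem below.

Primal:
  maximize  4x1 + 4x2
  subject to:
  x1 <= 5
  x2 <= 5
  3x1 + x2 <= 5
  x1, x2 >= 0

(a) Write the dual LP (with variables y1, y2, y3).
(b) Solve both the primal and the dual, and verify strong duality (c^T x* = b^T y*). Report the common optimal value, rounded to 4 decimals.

The standard primal-dual pair for 'max c^T x s.t. A x <= b, x >= 0' is:
  Dual:  min b^T y  s.t.  A^T y >= c,  y >= 0.

So the dual LP is:
  minimize  5y1 + 5y2 + 5y3
  subject to:
    y1 + 3y3 >= 4
    y2 + y3 >= 4
    y1, y2, y3 >= 0

Solving the primal: x* = (0, 5).
  primal value c^T x* = 20.
Solving the dual: y* = (0, 2.6667, 1.3333).
  dual value b^T y* = 20.
Strong duality: c^T x* = b^T y*. Confirmed.

20


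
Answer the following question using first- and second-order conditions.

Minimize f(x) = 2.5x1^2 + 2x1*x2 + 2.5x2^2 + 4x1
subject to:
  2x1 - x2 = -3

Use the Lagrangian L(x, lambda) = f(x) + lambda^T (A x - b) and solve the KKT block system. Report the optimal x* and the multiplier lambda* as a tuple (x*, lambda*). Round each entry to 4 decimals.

Form the Lagrangian:
  L(x, lambda) = (1/2) x^T Q x + c^T x + lambda^T (A x - b)
Stationarity (grad_x L = 0): Q x + c + A^T lambda = 0.
Primal feasibility: A x = b.

This gives the KKT block system:
  [ Q   A^T ] [ x     ]   [-c ]
  [ A    0  ] [ lambda ] = [ b ]

Solving the linear system:
  x*      = (-1.2121, 0.5758)
  lambda* = (0.4545)
  f(x*)   = -1.7424

x* = (-1.2121, 0.5758), lambda* = (0.4545)


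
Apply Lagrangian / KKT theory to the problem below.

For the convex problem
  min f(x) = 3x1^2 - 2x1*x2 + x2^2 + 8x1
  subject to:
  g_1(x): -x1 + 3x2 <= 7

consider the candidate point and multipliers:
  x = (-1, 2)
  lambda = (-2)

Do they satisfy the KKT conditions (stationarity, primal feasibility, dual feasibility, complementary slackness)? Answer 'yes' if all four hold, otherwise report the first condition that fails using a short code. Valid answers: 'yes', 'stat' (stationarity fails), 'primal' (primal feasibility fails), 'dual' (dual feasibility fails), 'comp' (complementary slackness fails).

Gradient of f: grad f(x) = Q x + c = (-2, 6)
Constraint values g_i(x) = a_i^T x - b_i:
  g_1((-1, 2)) = 0
Stationarity residual: grad f(x) + sum_i lambda_i a_i = (0, 0)
  -> stationarity OK
Primal feasibility (all g_i <= 0): OK
Dual feasibility (all lambda_i >= 0): FAILS
Complementary slackness (lambda_i * g_i(x) = 0 for all i): OK

Verdict: the first failing condition is dual_feasibility -> dual.

dual


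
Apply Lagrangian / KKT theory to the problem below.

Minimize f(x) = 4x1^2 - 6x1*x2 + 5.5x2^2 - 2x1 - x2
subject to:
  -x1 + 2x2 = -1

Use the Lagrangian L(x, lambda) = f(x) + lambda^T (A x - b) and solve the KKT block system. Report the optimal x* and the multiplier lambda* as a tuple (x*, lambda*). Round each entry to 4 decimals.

Form the Lagrangian:
  L(x, lambda) = (1/2) x^T Q x + c^T x + lambda^T (A x - b)
Stationarity (grad_x L = 0): Q x + c + A^T lambda = 0.
Primal feasibility: A x = b.

This gives the KKT block system:
  [ Q   A^T ] [ x     ]   [-c ]
  [ A    0  ] [ lambda ] = [ b ]

Solving the linear system:
  x*      = (0.4737, -0.2632)
  lambda* = (3.3684)
  f(x*)   = 1.3421

x* = (0.4737, -0.2632), lambda* = (3.3684)


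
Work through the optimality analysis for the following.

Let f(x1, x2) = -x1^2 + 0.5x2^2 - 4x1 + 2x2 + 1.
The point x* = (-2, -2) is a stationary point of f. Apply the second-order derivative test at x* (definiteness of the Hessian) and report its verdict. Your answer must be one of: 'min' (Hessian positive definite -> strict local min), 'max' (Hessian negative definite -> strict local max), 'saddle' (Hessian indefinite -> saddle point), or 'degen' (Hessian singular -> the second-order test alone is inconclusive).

Compute the Hessian H = grad^2 f:
  H = [[-2, 0], [0, 1]]
Verify stationarity: grad f(x*) = H x* + g = (0, 0).
Eigenvalues of H: -2, 1.
Eigenvalues have mixed signs, so H is indefinite -> x* is a saddle point.

saddle


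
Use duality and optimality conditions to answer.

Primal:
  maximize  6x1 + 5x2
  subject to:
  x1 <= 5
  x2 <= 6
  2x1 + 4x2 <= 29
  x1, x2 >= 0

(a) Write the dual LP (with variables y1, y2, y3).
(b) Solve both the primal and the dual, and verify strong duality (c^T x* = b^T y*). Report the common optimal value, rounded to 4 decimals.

The standard primal-dual pair for 'max c^T x s.t. A x <= b, x >= 0' is:
  Dual:  min b^T y  s.t.  A^T y >= c,  y >= 0.

So the dual LP is:
  minimize  5y1 + 6y2 + 29y3
  subject to:
    y1 + 2y3 >= 6
    y2 + 4y3 >= 5
    y1, y2, y3 >= 0

Solving the primal: x* = (5, 4.75).
  primal value c^T x* = 53.75.
Solving the dual: y* = (3.5, 0, 1.25).
  dual value b^T y* = 53.75.
Strong duality: c^T x* = b^T y*. Confirmed.

53.75


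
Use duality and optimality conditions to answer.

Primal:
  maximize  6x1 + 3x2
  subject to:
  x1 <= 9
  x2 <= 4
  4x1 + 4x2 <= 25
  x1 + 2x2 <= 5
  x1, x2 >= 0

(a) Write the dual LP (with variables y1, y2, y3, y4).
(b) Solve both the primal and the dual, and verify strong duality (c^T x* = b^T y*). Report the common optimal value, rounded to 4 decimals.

The standard primal-dual pair for 'max c^T x s.t. A x <= b, x >= 0' is:
  Dual:  min b^T y  s.t.  A^T y >= c,  y >= 0.

So the dual LP is:
  minimize  9y1 + 4y2 + 25y3 + 5y4
  subject to:
    y1 + 4y3 + y4 >= 6
    y2 + 4y3 + 2y4 >= 3
    y1, y2, y3, y4 >= 0

Solving the primal: x* = (5, 0).
  primal value c^T x* = 30.
Solving the dual: y* = (0, 0, 0, 6).
  dual value b^T y* = 30.
Strong duality: c^T x* = b^T y*. Confirmed.

30


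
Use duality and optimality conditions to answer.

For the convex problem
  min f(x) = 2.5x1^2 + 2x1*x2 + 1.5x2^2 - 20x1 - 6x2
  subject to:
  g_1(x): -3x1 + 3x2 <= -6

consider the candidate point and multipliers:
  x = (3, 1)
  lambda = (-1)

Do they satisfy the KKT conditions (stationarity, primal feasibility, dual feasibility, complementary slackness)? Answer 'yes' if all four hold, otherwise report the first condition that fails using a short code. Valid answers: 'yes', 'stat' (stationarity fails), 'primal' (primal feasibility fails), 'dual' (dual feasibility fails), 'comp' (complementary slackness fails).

Gradient of f: grad f(x) = Q x + c = (-3, 3)
Constraint values g_i(x) = a_i^T x - b_i:
  g_1((3, 1)) = 0
Stationarity residual: grad f(x) + sum_i lambda_i a_i = (0, 0)
  -> stationarity OK
Primal feasibility (all g_i <= 0): OK
Dual feasibility (all lambda_i >= 0): FAILS
Complementary slackness (lambda_i * g_i(x) = 0 for all i): OK

Verdict: the first failing condition is dual_feasibility -> dual.

dual


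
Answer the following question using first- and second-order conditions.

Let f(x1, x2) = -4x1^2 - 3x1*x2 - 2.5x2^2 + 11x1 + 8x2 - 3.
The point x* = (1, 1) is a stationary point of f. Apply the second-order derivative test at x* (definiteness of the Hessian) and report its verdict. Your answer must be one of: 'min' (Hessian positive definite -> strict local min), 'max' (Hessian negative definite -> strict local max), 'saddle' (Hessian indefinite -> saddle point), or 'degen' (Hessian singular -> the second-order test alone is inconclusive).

Compute the Hessian H = grad^2 f:
  H = [[-8, -3], [-3, -5]]
Verify stationarity: grad f(x*) = H x* + g = (0, 0).
Eigenvalues of H: -9.8541, -3.1459.
Both eigenvalues < 0, so H is negative definite -> x* is a strict local max.

max


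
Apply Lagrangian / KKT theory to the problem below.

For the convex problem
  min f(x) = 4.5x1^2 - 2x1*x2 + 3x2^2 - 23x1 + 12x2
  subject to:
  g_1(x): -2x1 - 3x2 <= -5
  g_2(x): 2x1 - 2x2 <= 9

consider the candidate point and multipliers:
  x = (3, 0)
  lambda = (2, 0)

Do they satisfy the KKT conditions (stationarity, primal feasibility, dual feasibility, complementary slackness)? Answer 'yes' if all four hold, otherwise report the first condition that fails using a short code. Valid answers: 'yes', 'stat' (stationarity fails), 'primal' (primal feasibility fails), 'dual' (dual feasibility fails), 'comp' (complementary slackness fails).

Gradient of f: grad f(x) = Q x + c = (4, 6)
Constraint values g_i(x) = a_i^T x - b_i:
  g_1((3, 0)) = -1
  g_2((3, 0)) = -3
Stationarity residual: grad f(x) + sum_i lambda_i a_i = (0, 0)
  -> stationarity OK
Primal feasibility (all g_i <= 0): OK
Dual feasibility (all lambda_i >= 0): OK
Complementary slackness (lambda_i * g_i(x) = 0 for all i): FAILS

Verdict: the first failing condition is complementary_slackness -> comp.

comp


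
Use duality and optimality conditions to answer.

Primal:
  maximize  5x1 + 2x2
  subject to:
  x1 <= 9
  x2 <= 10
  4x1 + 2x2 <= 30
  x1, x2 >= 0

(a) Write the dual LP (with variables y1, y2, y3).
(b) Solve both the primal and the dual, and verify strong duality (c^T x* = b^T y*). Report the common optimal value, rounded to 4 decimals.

The standard primal-dual pair for 'max c^T x s.t. A x <= b, x >= 0' is:
  Dual:  min b^T y  s.t.  A^T y >= c,  y >= 0.

So the dual LP is:
  minimize  9y1 + 10y2 + 30y3
  subject to:
    y1 + 4y3 >= 5
    y2 + 2y3 >= 2
    y1, y2, y3 >= 0

Solving the primal: x* = (7.5, 0).
  primal value c^T x* = 37.5.
Solving the dual: y* = (0, 0, 1.25).
  dual value b^T y* = 37.5.
Strong duality: c^T x* = b^T y*. Confirmed.

37.5


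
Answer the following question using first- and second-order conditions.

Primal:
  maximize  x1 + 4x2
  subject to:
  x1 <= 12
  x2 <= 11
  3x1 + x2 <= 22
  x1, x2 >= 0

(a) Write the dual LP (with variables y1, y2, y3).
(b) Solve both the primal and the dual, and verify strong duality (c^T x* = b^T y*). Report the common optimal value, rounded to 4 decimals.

The standard primal-dual pair for 'max c^T x s.t. A x <= b, x >= 0' is:
  Dual:  min b^T y  s.t.  A^T y >= c,  y >= 0.

So the dual LP is:
  minimize  12y1 + 11y2 + 22y3
  subject to:
    y1 + 3y3 >= 1
    y2 + y3 >= 4
    y1, y2, y3 >= 0

Solving the primal: x* = (3.6667, 11).
  primal value c^T x* = 47.6667.
Solving the dual: y* = (0, 3.6667, 0.3333).
  dual value b^T y* = 47.6667.
Strong duality: c^T x* = b^T y*. Confirmed.

47.6667


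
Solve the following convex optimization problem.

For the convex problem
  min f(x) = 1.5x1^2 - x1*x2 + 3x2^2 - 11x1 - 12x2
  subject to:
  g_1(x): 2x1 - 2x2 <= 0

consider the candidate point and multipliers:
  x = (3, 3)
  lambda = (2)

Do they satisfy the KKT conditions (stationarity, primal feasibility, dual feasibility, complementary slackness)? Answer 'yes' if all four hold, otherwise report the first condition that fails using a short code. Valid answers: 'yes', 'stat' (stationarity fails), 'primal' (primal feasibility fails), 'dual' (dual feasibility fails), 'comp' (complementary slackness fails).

Gradient of f: grad f(x) = Q x + c = (-5, 3)
Constraint values g_i(x) = a_i^T x - b_i:
  g_1((3, 3)) = 0
Stationarity residual: grad f(x) + sum_i lambda_i a_i = (-1, -1)
  -> stationarity FAILS
Primal feasibility (all g_i <= 0): OK
Dual feasibility (all lambda_i >= 0): OK
Complementary slackness (lambda_i * g_i(x) = 0 for all i): OK

Verdict: the first failing condition is stationarity -> stat.

stat


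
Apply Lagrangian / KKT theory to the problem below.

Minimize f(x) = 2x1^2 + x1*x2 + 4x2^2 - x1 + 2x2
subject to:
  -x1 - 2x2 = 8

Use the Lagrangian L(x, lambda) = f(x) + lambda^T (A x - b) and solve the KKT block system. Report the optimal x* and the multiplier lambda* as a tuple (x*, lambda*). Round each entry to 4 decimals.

Form the Lagrangian:
  L(x, lambda) = (1/2) x^T Q x + c^T x + lambda^T (A x - b)
Stationarity (grad_x L = 0): Q x + c + A^T lambda = 0.
Primal feasibility: A x = b.

This gives the KKT block system:
  [ Q   A^T ] [ x     ]   [-c ]
  [ A    0  ] [ lambda ] = [ b ]

Solving the linear system:
  x*      = (-2, -3)
  lambda* = (-12)
  f(x*)   = 46

x* = (-2, -3), lambda* = (-12)


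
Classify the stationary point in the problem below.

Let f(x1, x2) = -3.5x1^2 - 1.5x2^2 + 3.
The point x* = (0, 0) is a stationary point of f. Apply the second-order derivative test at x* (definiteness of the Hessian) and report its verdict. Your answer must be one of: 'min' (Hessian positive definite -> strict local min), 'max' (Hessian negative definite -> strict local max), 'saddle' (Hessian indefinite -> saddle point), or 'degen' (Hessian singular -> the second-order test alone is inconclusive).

Compute the Hessian H = grad^2 f:
  H = [[-7, 0], [0, -3]]
Verify stationarity: grad f(x*) = H x* + g = (0, 0).
Eigenvalues of H: -7, -3.
Both eigenvalues < 0, so H is negative definite -> x* is a strict local max.

max


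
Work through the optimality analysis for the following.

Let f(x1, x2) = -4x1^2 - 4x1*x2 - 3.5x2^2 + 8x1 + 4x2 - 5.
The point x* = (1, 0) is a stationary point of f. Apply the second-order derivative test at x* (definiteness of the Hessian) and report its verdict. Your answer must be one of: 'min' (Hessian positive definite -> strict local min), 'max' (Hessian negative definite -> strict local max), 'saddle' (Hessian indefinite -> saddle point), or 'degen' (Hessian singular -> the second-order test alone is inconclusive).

Compute the Hessian H = grad^2 f:
  H = [[-8, -4], [-4, -7]]
Verify stationarity: grad f(x*) = H x* + g = (0, 0).
Eigenvalues of H: -11.5311, -3.4689.
Both eigenvalues < 0, so H is negative definite -> x* is a strict local max.

max


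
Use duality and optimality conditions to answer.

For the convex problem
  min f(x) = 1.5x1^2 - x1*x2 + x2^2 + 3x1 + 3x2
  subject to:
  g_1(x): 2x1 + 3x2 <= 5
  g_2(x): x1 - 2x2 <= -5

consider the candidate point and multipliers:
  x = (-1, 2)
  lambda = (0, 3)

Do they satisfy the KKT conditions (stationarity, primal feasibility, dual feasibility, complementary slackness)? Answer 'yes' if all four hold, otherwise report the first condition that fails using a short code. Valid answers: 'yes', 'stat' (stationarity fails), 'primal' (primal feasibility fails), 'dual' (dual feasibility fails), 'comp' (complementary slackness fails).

Gradient of f: grad f(x) = Q x + c = (-2, 8)
Constraint values g_i(x) = a_i^T x - b_i:
  g_1((-1, 2)) = -1
  g_2((-1, 2)) = 0
Stationarity residual: grad f(x) + sum_i lambda_i a_i = (1, 2)
  -> stationarity FAILS
Primal feasibility (all g_i <= 0): OK
Dual feasibility (all lambda_i >= 0): OK
Complementary slackness (lambda_i * g_i(x) = 0 for all i): OK

Verdict: the first failing condition is stationarity -> stat.

stat


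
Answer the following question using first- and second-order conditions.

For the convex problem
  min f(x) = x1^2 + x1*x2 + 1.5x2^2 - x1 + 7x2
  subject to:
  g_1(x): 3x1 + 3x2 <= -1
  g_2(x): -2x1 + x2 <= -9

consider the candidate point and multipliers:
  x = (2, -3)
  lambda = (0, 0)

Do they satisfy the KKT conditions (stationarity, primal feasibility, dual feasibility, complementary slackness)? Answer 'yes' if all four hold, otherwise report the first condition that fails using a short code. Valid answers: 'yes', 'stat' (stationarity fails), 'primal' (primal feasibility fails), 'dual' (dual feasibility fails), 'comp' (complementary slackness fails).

Gradient of f: grad f(x) = Q x + c = (0, 0)
Constraint values g_i(x) = a_i^T x - b_i:
  g_1((2, -3)) = -2
  g_2((2, -3)) = 2
Stationarity residual: grad f(x) + sum_i lambda_i a_i = (0, 0)
  -> stationarity OK
Primal feasibility (all g_i <= 0): FAILS
Dual feasibility (all lambda_i >= 0): OK
Complementary slackness (lambda_i * g_i(x) = 0 for all i): OK

Verdict: the first failing condition is primal_feasibility -> primal.

primal


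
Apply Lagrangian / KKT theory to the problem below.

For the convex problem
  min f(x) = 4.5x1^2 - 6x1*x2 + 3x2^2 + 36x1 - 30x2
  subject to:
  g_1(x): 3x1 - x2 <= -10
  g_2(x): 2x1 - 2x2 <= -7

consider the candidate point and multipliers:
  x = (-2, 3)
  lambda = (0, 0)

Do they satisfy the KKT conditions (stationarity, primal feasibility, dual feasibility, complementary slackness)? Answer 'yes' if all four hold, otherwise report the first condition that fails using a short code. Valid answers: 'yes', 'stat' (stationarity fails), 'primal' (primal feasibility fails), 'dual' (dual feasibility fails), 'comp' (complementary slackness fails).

Gradient of f: grad f(x) = Q x + c = (0, 0)
Constraint values g_i(x) = a_i^T x - b_i:
  g_1((-2, 3)) = 1
  g_2((-2, 3)) = -3
Stationarity residual: grad f(x) + sum_i lambda_i a_i = (0, 0)
  -> stationarity OK
Primal feasibility (all g_i <= 0): FAILS
Dual feasibility (all lambda_i >= 0): OK
Complementary slackness (lambda_i * g_i(x) = 0 for all i): OK

Verdict: the first failing condition is primal_feasibility -> primal.

primal


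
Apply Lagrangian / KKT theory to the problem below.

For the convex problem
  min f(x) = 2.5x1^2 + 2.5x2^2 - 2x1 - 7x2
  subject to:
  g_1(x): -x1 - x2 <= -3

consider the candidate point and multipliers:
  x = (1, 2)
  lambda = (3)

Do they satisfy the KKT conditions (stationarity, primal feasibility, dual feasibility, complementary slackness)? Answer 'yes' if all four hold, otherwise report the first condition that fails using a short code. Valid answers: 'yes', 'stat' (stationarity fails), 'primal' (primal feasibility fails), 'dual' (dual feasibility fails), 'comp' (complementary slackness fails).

Gradient of f: grad f(x) = Q x + c = (3, 3)
Constraint values g_i(x) = a_i^T x - b_i:
  g_1((1, 2)) = 0
Stationarity residual: grad f(x) + sum_i lambda_i a_i = (0, 0)
  -> stationarity OK
Primal feasibility (all g_i <= 0): OK
Dual feasibility (all lambda_i >= 0): OK
Complementary slackness (lambda_i * g_i(x) = 0 for all i): OK

Verdict: yes, KKT holds.

yes


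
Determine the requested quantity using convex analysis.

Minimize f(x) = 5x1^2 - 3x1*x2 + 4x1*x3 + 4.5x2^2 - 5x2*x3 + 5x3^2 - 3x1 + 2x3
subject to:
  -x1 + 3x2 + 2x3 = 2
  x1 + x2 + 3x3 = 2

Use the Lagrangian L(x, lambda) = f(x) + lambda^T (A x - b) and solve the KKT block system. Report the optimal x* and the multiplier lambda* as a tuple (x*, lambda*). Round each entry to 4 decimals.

Form the Lagrangian:
  L(x, lambda) = (1/2) x^T Q x + c^T x + lambda^T (A x - b)
Stationarity (grad_x L = 0): Q x + c + A^T lambda = 0.
Primal feasibility: A x = b.

This gives the KKT block system:
  [ Q   A^T ] [ x     ]   [-c ]
  [ A    0  ] [ lambda ] = [ b ]

Solving the linear system:
  x*      = (0.4103, 0.5788, 0.337)
  lambda* = (-0.3947, -1.1092)
  f(x*)   = 1.2254

x* = (0.4103, 0.5788, 0.337), lambda* = (-0.3947, -1.1092)


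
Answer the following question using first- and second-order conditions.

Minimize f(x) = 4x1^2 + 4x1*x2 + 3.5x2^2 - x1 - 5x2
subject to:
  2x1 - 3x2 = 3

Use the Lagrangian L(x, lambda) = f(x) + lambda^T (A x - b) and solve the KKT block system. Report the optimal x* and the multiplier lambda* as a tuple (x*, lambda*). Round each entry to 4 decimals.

Form the Lagrangian:
  L(x, lambda) = (1/2) x^T Q x + c^T x + lambda^T (A x - b)
Stationarity (grad_x L = 0): Q x + c + A^T lambda = 0.
Primal feasibility: A x = b.

This gives the KKT block system:
  [ Q   A^T ] [ x     ]   [-c ]
  [ A    0  ] [ lambda ] = [ b ]

Solving the linear system:
  x*      = (0.7905, -0.473)
  lambda* = (-1.7162)
  f(x*)   = 3.3615

x* = (0.7905, -0.473), lambda* = (-1.7162)


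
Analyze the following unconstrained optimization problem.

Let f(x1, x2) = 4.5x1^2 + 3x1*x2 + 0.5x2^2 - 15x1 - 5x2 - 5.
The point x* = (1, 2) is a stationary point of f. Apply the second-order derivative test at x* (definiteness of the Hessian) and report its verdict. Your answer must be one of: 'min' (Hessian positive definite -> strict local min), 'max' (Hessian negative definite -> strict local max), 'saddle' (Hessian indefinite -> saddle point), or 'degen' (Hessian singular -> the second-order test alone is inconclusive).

Compute the Hessian H = grad^2 f:
  H = [[9, 3], [3, 1]]
Verify stationarity: grad f(x*) = H x* + g = (0, 0).
Eigenvalues of H: 0, 10.
H has a zero eigenvalue (singular; positive semidefinite but not definite), so H is neither positive definite, negative definite, nor indefinite. The second-order test alone is inconclusive -> degen.
(Indeed, f is constant along the null direction of H through x*, so x* is not a strict local extremum.)

degen


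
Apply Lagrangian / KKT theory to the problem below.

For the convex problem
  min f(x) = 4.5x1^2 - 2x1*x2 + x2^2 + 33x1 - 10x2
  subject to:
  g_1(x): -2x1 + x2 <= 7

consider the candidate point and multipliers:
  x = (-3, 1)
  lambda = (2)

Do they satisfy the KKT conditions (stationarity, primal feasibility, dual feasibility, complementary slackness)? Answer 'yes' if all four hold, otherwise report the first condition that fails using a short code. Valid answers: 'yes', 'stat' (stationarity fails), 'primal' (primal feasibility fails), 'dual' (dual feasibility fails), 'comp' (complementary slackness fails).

Gradient of f: grad f(x) = Q x + c = (4, -2)
Constraint values g_i(x) = a_i^T x - b_i:
  g_1((-3, 1)) = 0
Stationarity residual: grad f(x) + sum_i lambda_i a_i = (0, 0)
  -> stationarity OK
Primal feasibility (all g_i <= 0): OK
Dual feasibility (all lambda_i >= 0): OK
Complementary slackness (lambda_i * g_i(x) = 0 for all i): OK

Verdict: yes, KKT holds.

yes


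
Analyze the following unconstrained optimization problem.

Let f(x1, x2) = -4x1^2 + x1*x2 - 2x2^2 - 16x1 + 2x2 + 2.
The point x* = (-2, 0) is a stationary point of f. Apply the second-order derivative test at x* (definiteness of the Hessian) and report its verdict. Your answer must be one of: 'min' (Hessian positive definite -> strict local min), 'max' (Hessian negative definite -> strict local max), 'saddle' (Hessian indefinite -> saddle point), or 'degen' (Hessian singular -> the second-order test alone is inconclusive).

Compute the Hessian H = grad^2 f:
  H = [[-8, 1], [1, -4]]
Verify stationarity: grad f(x*) = H x* + g = (0, 0).
Eigenvalues of H: -8.2361, -3.7639.
Both eigenvalues < 0, so H is negative definite -> x* is a strict local max.

max


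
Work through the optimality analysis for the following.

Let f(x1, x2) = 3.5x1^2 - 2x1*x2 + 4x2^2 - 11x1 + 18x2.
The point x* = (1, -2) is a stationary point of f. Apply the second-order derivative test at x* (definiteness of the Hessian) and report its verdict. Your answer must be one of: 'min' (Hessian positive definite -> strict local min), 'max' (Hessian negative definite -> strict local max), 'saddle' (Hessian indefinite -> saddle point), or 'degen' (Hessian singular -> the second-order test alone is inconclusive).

Compute the Hessian H = grad^2 f:
  H = [[7, -2], [-2, 8]]
Verify stationarity: grad f(x*) = H x* + g = (0, 0).
Eigenvalues of H: 5.4384, 9.5616.
Both eigenvalues > 0, so H is positive definite -> x* is a strict local min.

min


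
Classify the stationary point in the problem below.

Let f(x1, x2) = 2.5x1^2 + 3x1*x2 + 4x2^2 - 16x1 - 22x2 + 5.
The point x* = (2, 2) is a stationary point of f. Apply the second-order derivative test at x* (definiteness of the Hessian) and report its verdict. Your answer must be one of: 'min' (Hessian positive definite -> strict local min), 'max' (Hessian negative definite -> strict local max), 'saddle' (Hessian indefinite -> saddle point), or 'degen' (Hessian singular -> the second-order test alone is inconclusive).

Compute the Hessian H = grad^2 f:
  H = [[5, 3], [3, 8]]
Verify stationarity: grad f(x*) = H x* + g = (0, 0).
Eigenvalues of H: 3.1459, 9.8541.
Both eigenvalues > 0, so H is positive definite -> x* is a strict local min.

min


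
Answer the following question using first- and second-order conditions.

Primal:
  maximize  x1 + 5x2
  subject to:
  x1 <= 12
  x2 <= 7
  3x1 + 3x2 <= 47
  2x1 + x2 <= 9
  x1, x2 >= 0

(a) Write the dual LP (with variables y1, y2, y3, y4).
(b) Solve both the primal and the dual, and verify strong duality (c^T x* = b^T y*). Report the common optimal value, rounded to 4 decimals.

The standard primal-dual pair for 'max c^T x s.t. A x <= b, x >= 0' is:
  Dual:  min b^T y  s.t.  A^T y >= c,  y >= 0.

So the dual LP is:
  minimize  12y1 + 7y2 + 47y3 + 9y4
  subject to:
    y1 + 3y3 + 2y4 >= 1
    y2 + 3y3 + y4 >= 5
    y1, y2, y3, y4 >= 0

Solving the primal: x* = (1, 7).
  primal value c^T x* = 36.
Solving the dual: y* = (0, 4.5, 0, 0.5).
  dual value b^T y* = 36.
Strong duality: c^T x* = b^T y*. Confirmed.

36


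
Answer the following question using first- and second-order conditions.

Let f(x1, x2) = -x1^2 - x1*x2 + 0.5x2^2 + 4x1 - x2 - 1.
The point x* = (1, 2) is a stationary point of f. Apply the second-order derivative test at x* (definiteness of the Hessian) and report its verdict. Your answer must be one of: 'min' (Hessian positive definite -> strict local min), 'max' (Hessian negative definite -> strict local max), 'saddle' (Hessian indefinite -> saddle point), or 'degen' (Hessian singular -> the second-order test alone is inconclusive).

Compute the Hessian H = grad^2 f:
  H = [[-2, -1], [-1, 1]]
Verify stationarity: grad f(x*) = H x* + g = (0, 0).
Eigenvalues of H: -2.3028, 1.3028.
Eigenvalues have mixed signs, so H is indefinite -> x* is a saddle point.

saddle


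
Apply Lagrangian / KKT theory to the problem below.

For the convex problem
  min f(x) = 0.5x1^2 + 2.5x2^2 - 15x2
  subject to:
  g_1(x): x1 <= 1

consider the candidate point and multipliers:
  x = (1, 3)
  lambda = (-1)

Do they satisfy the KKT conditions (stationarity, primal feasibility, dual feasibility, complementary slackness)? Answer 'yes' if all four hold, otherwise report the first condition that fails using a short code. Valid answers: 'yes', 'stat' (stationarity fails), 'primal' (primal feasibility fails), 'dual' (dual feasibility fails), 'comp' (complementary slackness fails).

Gradient of f: grad f(x) = Q x + c = (1, 0)
Constraint values g_i(x) = a_i^T x - b_i:
  g_1((1, 3)) = 0
Stationarity residual: grad f(x) + sum_i lambda_i a_i = (0, 0)
  -> stationarity OK
Primal feasibility (all g_i <= 0): OK
Dual feasibility (all lambda_i >= 0): FAILS
Complementary slackness (lambda_i * g_i(x) = 0 for all i): OK

Verdict: the first failing condition is dual_feasibility -> dual.

dual


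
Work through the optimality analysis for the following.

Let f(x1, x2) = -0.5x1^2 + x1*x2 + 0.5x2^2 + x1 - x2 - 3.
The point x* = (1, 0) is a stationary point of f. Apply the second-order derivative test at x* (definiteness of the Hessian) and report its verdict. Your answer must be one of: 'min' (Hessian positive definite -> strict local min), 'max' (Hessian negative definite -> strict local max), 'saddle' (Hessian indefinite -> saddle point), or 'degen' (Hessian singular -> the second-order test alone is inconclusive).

Compute the Hessian H = grad^2 f:
  H = [[-1, 1], [1, 1]]
Verify stationarity: grad f(x*) = H x* + g = (0, 0).
Eigenvalues of H: -1.4142, 1.4142.
Eigenvalues have mixed signs, so H is indefinite -> x* is a saddle point.

saddle


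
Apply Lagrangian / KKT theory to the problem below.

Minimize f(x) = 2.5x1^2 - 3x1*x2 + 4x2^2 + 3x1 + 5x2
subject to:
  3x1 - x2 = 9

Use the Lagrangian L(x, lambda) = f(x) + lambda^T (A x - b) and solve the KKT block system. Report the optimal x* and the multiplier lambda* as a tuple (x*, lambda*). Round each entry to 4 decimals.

Form the Lagrangian:
  L(x, lambda) = (1/2) x^T Q x + c^T x + lambda^T (A x - b)
Stationarity (grad_x L = 0): Q x + c + A^T lambda = 0.
Primal feasibility: A x = b.

This gives the KKT block system:
  [ Q   A^T ] [ x     ]   [-c ]
  [ A    0  ] [ lambda ] = [ b ]

Solving the linear system:
  x*      = (2.8983, -0.3051)
  lambda* = (-6.1356)
  f(x*)   = 31.1949

x* = (2.8983, -0.3051), lambda* = (-6.1356)


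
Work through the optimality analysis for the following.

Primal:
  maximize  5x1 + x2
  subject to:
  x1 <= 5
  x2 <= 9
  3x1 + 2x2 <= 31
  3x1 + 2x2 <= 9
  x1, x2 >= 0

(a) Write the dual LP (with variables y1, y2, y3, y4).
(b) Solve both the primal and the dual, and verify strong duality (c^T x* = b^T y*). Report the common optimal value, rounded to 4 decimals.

The standard primal-dual pair for 'max c^T x s.t. A x <= b, x >= 0' is:
  Dual:  min b^T y  s.t.  A^T y >= c,  y >= 0.

So the dual LP is:
  minimize  5y1 + 9y2 + 31y3 + 9y4
  subject to:
    y1 + 3y3 + 3y4 >= 5
    y2 + 2y3 + 2y4 >= 1
    y1, y2, y3, y4 >= 0

Solving the primal: x* = (3, 0).
  primal value c^T x* = 15.
Solving the dual: y* = (0, 0, 0, 1.6667).
  dual value b^T y* = 15.
Strong duality: c^T x* = b^T y*. Confirmed.

15


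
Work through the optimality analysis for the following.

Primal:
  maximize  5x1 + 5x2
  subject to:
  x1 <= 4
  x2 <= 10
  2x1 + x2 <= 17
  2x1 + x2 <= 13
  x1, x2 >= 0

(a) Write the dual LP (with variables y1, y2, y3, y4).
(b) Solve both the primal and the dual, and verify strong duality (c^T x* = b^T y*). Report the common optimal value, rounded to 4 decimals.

The standard primal-dual pair for 'max c^T x s.t. A x <= b, x >= 0' is:
  Dual:  min b^T y  s.t.  A^T y >= c,  y >= 0.

So the dual LP is:
  minimize  4y1 + 10y2 + 17y3 + 13y4
  subject to:
    y1 + 2y3 + 2y4 >= 5
    y2 + y3 + y4 >= 5
    y1, y2, y3, y4 >= 0

Solving the primal: x* = (1.5, 10).
  primal value c^T x* = 57.5.
Solving the dual: y* = (0, 2.5, 0, 2.5).
  dual value b^T y* = 57.5.
Strong duality: c^T x* = b^T y*. Confirmed.

57.5


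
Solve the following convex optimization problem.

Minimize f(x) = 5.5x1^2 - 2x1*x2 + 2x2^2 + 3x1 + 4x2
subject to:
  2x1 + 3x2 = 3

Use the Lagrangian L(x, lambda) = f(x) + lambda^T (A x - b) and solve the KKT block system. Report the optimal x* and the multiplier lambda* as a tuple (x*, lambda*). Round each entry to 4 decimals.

Form the Lagrangian:
  L(x, lambda) = (1/2) x^T Q x + c^T x + lambda^T (A x - b)
Stationarity (grad_x L = 0): Q x + c + A^T lambda = 0.
Primal feasibility: A x = b.

This gives the KKT block system:
  [ Q   A^T ] [ x     ]   [-c ]
  [ A    0  ] [ lambda ] = [ b ]

Solving the linear system:
  x*      = (0.2806, 0.8129)
  lambda* = (-2.2302)
  f(x*)   = 5.3921

x* = (0.2806, 0.8129), lambda* = (-2.2302)


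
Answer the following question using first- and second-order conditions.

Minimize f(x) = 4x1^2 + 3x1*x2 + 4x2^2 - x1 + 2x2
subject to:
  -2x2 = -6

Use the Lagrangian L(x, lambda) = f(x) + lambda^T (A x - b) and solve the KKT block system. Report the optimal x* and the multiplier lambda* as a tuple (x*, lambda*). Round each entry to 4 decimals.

Form the Lagrangian:
  L(x, lambda) = (1/2) x^T Q x + c^T x + lambda^T (A x - b)
Stationarity (grad_x L = 0): Q x + c + A^T lambda = 0.
Primal feasibility: A x = b.

This gives the KKT block system:
  [ Q   A^T ] [ x     ]   [-c ]
  [ A    0  ] [ lambda ] = [ b ]

Solving the linear system:
  x*      = (-1, 3)
  lambda* = (11.5)
  f(x*)   = 38

x* = (-1, 3), lambda* = (11.5)


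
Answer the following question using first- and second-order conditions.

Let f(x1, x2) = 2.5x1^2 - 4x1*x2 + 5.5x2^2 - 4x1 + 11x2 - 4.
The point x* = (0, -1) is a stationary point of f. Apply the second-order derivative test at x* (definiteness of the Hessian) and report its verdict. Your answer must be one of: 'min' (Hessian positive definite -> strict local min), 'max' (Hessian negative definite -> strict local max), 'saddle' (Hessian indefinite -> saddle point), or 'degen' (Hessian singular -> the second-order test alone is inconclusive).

Compute the Hessian H = grad^2 f:
  H = [[5, -4], [-4, 11]]
Verify stationarity: grad f(x*) = H x* + g = (0, 0).
Eigenvalues of H: 3, 13.
Both eigenvalues > 0, so H is positive definite -> x* is a strict local min.

min


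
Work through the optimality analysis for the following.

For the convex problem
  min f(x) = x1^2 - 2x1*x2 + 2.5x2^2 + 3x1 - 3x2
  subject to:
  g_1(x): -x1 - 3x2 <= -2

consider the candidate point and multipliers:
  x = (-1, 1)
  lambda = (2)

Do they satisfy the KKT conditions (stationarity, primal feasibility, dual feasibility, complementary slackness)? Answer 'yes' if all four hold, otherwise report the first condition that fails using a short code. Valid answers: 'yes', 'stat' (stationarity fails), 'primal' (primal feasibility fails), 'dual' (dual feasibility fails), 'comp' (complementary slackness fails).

Gradient of f: grad f(x) = Q x + c = (-1, 4)
Constraint values g_i(x) = a_i^T x - b_i:
  g_1((-1, 1)) = 0
Stationarity residual: grad f(x) + sum_i lambda_i a_i = (-3, -2)
  -> stationarity FAILS
Primal feasibility (all g_i <= 0): OK
Dual feasibility (all lambda_i >= 0): OK
Complementary slackness (lambda_i * g_i(x) = 0 for all i): OK

Verdict: the first failing condition is stationarity -> stat.

stat


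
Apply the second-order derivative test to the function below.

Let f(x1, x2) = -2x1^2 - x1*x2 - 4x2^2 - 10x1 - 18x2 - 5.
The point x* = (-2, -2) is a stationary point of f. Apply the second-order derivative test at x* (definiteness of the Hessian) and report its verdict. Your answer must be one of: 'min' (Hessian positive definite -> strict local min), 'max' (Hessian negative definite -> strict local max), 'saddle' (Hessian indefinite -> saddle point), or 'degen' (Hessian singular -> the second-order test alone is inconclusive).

Compute the Hessian H = grad^2 f:
  H = [[-4, -1], [-1, -8]]
Verify stationarity: grad f(x*) = H x* + g = (0, 0).
Eigenvalues of H: -8.2361, -3.7639.
Both eigenvalues < 0, so H is negative definite -> x* is a strict local max.

max


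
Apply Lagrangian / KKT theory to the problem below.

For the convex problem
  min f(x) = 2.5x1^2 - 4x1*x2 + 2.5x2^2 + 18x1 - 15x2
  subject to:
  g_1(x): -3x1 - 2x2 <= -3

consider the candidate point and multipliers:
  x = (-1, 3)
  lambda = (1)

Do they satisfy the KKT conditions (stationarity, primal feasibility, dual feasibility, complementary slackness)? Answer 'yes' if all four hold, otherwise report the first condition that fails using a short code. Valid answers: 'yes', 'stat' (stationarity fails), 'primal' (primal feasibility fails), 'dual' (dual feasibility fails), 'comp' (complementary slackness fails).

Gradient of f: grad f(x) = Q x + c = (1, 4)
Constraint values g_i(x) = a_i^T x - b_i:
  g_1((-1, 3)) = 0
Stationarity residual: grad f(x) + sum_i lambda_i a_i = (-2, 2)
  -> stationarity FAILS
Primal feasibility (all g_i <= 0): OK
Dual feasibility (all lambda_i >= 0): OK
Complementary slackness (lambda_i * g_i(x) = 0 for all i): OK

Verdict: the first failing condition is stationarity -> stat.

stat


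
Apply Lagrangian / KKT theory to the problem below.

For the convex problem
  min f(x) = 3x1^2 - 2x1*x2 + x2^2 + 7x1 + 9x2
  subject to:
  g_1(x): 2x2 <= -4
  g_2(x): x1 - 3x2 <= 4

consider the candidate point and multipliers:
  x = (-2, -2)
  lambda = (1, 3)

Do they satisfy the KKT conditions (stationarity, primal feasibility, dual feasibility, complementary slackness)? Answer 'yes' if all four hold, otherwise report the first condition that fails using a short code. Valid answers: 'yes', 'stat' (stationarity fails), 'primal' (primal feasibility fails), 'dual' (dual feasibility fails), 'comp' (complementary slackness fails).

Gradient of f: grad f(x) = Q x + c = (-1, 9)
Constraint values g_i(x) = a_i^T x - b_i:
  g_1((-2, -2)) = 0
  g_2((-2, -2)) = 0
Stationarity residual: grad f(x) + sum_i lambda_i a_i = (2, 2)
  -> stationarity FAILS
Primal feasibility (all g_i <= 0): OK
Dual feasibility (all lambda_i >= 0): OK
Complementary slackness (lambda_i * g_i(x) = 0 for all i): OK

Verdict: the first failing condition is stationarity -> stat.

stat
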